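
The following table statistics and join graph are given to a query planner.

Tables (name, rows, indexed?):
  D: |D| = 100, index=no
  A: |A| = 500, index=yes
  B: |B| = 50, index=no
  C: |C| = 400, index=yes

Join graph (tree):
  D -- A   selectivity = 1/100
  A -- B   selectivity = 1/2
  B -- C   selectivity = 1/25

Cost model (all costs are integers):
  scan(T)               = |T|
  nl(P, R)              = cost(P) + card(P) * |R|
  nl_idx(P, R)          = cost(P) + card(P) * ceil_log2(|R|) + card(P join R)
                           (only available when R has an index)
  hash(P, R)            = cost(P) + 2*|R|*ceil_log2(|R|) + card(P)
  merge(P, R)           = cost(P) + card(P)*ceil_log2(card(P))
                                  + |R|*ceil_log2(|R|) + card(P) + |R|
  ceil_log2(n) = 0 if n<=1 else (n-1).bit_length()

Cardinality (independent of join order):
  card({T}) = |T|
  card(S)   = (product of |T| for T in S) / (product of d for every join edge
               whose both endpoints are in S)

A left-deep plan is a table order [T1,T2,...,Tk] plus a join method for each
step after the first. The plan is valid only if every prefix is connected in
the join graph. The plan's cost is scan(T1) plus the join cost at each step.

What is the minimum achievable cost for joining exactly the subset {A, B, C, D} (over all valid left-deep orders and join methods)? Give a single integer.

Selinger DP over subsets of {A,B,C,D}:
  {D}: scan cost=100, card=100
  {A}: scan cost=500, card=500
  {B}: scan cost=50, card=50
  {C}: scan cost=400, card=400
  {AD}: card=500; try (A,nl_idx)→1500, (D,hash)→2400, (A,merge)→5900, (D,merge)→6300, (A,hash)→9200, (A,nl)→50100 …(+1); best=1500 via (A,nl_idx)
  {AB}: card=12500; try (B,hash)→1600, (A,merge)→5400, (B,merge)→5850, (A,hash)→9100, (A,nl_idx)→13000, (A,nl)→25050 …(+1); best=1600 via (B,hash)
  {BC}: card=800; try (C,nl_idx)→1300, (B,hash)→1400, (C,merge)→4400, (B,merge)→4750, (C,hash)→7300, (C,nl)→20050 …(+1); best=1300 via (C,nl_idx)
  {ABD}: card=12500; try (B,hash)→2600, (B,merge)→6850, (D,hash)→15500, (B,nl)→26500, (D,merge)→189900, (D,nl)→1251600; best=2600 via (B,hash)
  {ABC}: card=200000; try (A,hash)→11100, (A,merge)→15100, (C,hash)→21300, (C,merge)→193100, (A,nl_idx)→208500, (C,nl_idx)→314100 …(+2); best=11100 via (A,hash)
  {ABCD}: card=200000; try (C,hash)→22300, (C,merge)→194100, (D,hash)→212500, (C,nl_idx)→315100, (D,merge)→3811900, (C,nl)→5002600 …(+1); best=22300 via (C,hash)

22300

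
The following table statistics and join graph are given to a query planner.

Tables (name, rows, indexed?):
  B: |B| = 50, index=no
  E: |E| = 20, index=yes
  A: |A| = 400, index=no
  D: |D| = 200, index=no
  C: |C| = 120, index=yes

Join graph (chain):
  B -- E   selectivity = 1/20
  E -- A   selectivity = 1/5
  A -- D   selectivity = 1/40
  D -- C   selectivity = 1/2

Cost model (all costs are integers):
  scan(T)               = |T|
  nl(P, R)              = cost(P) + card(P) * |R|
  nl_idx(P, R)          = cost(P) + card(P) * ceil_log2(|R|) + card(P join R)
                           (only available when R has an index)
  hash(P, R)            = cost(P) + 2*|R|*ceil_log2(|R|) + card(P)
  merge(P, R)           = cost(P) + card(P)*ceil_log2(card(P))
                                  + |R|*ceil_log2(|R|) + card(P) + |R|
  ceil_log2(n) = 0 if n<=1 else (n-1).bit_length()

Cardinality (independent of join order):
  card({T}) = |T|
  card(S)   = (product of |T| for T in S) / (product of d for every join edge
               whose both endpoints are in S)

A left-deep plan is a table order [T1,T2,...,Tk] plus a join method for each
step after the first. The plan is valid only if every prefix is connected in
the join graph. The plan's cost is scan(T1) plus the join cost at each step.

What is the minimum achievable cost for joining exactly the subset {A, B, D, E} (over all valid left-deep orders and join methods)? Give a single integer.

10400

Selinger DP over subsets of {A,B,D,E}:
  {B}: scan cost=50, card=50
  {E}: scan cost=20, card=20
  {A}: scan cost=400, card=400
  {D}: scan cost=200, card=200
  {BE}: card=50; try (E,hash)→300, (E,nl_idx)→350, (B,merge)→490, (E,merge)→520, (B,hash)→640, (B,nl)→1020 …(+1); best=300 via (E,hash)
  {AE}: card=1600; try (E,hash)→1000, (E,nl_idx)→4000, (A,merge)→4140, (E,merge)→4520, (A,hash)→7240, (A,nl)→8020 …(+1); best=1000 via (E,hash)
  {AD}: card=2000; try (D,hash)→4000, (A,merge)→6000, (D,merge)→6200, (A,hash)→7600, (A,nl)→80200, (D,nl)→80400; best=4000 via (D,hash)
  {ABE}: card=4000; try (B,hash)→3200, (A,merge)→4650, (A,hash)→7550, (A,nl)→20300, (B,merge)→20550, (B,nl)→81000; best=3200 via (B,hash)
  {ADE}: card=8000; try (D,hash)→5800, (E,hash)→6200, (E,nl_idx)→22000, (D,merge)→22000, (E,merge)→28120, (E,nl)→44000 …(+1); best=5800 via (D,hash)
  {ABDE}: card=20000; try (D,hash)→10400, (B,hash)→14400, (D,merge)→57000, (B,merge)→118150, (B,nl)→405800, (D,nl)→803200; best=10400 via (D,hash)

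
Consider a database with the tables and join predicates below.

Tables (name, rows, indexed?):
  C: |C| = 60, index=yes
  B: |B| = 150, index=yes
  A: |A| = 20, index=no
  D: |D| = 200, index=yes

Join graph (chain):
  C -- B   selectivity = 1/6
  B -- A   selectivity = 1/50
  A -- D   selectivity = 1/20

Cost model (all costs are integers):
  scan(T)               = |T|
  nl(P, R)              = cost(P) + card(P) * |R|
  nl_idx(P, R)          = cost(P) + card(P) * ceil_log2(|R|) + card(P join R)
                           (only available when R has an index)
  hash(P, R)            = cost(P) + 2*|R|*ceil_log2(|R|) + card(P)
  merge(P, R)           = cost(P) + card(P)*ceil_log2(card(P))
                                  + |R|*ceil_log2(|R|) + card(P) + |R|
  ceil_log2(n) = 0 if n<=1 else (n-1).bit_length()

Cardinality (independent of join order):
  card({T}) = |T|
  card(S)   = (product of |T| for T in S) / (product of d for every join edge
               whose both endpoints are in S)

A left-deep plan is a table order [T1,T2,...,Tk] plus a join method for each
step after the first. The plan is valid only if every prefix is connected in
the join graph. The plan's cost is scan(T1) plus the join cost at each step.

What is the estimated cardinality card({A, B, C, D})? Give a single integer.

Tables in S: A(20), B(150), C(60), D(200)
Edges inside S: C-B(d=6), B-A(d=50), A-D(d=20)
numerator = 20 * 150 * 60 * 200 = 36000000
denominator = 6 * 50 * 20 = 6000
card(S) = 36000000 / 6000 = 6000

6000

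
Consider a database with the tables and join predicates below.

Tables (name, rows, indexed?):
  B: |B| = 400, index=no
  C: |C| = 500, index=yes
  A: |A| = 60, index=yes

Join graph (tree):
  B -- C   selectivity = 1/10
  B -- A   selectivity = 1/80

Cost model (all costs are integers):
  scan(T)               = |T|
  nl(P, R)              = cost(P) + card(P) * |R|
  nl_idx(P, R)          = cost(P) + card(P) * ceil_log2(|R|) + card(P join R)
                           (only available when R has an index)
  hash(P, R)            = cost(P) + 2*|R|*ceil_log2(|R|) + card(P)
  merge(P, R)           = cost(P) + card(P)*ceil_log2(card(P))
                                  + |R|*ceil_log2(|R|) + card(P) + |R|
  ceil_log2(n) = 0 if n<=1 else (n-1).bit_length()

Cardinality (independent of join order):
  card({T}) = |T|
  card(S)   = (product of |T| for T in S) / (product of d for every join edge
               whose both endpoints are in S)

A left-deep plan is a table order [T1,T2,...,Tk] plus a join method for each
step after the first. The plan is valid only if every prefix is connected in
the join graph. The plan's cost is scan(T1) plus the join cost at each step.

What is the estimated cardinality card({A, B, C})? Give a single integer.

15000

Tables in S: A(60), B(400), C(500)
Edges inside S: B-C(d=10), B-A(d=80)
numerator = 60 * 400 * 500 = 12000000
denominator = 10 * 80 = 800
card(S) = 12000000 / 800 = 15000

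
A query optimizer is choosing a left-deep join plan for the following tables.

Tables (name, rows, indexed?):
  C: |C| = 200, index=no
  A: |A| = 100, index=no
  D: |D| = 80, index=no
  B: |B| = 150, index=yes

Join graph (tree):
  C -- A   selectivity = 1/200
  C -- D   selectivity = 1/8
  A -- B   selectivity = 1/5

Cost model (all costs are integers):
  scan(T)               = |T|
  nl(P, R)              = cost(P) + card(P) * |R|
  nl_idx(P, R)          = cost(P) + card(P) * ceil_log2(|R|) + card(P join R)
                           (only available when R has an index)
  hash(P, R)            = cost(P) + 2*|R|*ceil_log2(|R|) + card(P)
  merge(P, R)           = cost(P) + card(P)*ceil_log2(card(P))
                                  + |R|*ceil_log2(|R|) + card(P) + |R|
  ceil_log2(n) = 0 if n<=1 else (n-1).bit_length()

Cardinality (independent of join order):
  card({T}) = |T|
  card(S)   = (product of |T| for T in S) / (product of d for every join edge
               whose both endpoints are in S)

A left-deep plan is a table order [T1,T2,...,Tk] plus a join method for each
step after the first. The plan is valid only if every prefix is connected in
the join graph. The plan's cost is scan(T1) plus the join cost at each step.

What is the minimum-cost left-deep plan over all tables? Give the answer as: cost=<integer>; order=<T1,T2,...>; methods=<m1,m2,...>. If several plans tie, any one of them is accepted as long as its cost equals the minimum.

Selinger DP (subsets sized 1..n):
  {C}: scan cost=200, card=200
  {A}: scan cost=100, card=100
  {D}: scan cost=80, card=80
  {B}: scan cost=150, card=150
  {AC}: card=100; try (A,hash)→1800, (C,merge)→2700, (A,merge)→2800, (C,hash)→3400, (C,nl)→20100, (A,nl)→20200; best=1800 via (A,hash)
  {CD}: card=2000; try (D,hash)→1520, (C,merge)→2520, (D,merge)→2640, (C,hash)→3360, (C,nl)→16080, (D,nl)→16200; best=1520 via (D,hash)
  {AB}: card=3000; try (A,hash)→1700, (B,merge)→2250, (A,merge)→2300, (B,hash)→2600, (B,nl_idx)→3900, (B,nl)→15100 …(+1); best=1700 via (A,hash)
  {ACD}: card=1000; try (D,hash)→3020, (D,merge)→3240, (A,hash)→4920, (D,nl)→9800, (A,merge)→26320, (A,nl)→201520; best=3020 via (D,hash)
  {ABC}: card=3000; try (B,merge)→3950, (B,hash)→4300, (B,nl_idx)→5600, (C,hash)→7900, (B,nl)→16800, (C,merge)→42500 …(+1); best=3950 via (B,merge)
  {ABCD}: card=30000; try (B,hash)→6420, (D,hash)→8070, (B,merge)→15370, (B,nl_idx)→41020, (D,merge)→43590, (B,nl)→153020 …(+1); best=6420 via (B,hash)

cost=6420; order=C,A,D,B; methods=hash,hash,hash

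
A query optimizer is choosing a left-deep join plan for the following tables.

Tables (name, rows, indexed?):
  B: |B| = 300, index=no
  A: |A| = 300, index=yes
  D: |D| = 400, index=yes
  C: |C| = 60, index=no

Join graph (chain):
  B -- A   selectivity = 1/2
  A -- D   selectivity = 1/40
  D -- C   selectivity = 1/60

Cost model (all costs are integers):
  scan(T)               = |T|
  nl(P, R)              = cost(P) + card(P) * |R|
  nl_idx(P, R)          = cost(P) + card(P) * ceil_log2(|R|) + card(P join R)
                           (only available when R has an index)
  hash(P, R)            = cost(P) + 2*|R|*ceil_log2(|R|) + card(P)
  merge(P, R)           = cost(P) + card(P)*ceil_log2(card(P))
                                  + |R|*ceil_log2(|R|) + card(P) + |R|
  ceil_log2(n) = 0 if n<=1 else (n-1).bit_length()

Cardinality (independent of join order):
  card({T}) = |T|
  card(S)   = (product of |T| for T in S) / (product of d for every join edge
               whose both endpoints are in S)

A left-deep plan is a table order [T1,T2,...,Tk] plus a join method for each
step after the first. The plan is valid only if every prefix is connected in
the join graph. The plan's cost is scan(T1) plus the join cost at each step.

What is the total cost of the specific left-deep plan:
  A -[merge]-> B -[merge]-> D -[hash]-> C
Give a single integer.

step 1: scan A: cost=300, card=300
step 2: join B via merge
    card(P join B) = 300*300/(2) = 45000
    cost = 300 + 300*9 + 300*9 + 300 + 300 = 6300
step 3: join D via merge
    card(P join D) = 45000*400/(40) = 450000
    cost = 6300 + 45000*16 + 400*9 + 45000 + 400 = 775300
step 4: join C via hash
    card(P join C) = 450000*60/(60) = 450000
    cost = 775300 + 2*60*6 + 450000 = 1226020

1226020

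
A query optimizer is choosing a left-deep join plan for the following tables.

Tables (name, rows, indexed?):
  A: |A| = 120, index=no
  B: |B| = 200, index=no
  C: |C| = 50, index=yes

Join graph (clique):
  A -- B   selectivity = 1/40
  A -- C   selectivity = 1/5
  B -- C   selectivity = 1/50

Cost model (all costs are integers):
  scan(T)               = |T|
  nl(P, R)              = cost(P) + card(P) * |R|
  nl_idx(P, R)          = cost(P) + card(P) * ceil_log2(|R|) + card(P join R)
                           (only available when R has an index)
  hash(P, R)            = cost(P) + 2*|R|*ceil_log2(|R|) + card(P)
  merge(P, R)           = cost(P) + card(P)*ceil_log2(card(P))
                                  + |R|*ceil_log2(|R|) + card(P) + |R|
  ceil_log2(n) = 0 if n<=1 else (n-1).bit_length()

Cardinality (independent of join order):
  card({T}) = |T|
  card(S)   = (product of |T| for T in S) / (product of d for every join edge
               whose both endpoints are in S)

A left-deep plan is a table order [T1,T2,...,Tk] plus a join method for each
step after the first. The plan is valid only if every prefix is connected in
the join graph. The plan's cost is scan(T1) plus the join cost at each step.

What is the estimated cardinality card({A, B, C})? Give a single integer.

120

Tables in S: A(120), B(200), C(50)
Edges inside S: A-B(d=40), A-C(d=5), B-C(d=50)
numerator = 120 * 200 * 50 = 1200000
denominator = 40 * 5 * 50 = 10000
card(S) = 1200000 / 10000 = 120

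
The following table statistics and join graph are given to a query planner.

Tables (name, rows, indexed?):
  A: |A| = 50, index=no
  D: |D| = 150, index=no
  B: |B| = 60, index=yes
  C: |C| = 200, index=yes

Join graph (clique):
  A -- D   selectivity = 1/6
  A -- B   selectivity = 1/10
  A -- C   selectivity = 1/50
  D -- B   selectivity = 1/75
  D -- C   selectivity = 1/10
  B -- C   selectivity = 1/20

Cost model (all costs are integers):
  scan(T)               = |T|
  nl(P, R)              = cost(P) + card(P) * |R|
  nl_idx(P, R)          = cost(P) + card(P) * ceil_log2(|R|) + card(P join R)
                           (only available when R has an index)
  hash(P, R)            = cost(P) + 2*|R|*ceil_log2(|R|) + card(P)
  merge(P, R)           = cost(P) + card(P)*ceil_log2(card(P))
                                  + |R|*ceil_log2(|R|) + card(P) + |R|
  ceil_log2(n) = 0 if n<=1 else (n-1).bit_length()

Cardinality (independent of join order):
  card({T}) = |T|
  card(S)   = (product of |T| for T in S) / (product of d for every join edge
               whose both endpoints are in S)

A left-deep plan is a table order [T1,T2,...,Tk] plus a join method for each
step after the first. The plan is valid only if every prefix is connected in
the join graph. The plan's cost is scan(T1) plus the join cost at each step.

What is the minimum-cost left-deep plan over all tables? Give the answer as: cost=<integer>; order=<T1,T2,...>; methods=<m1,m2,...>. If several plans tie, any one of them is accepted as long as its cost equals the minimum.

cost=2542; order=D,B,A,C; methods=hash,hash,nl_idx

Selinger DP (subsets sized 1..n):
  {A}: scan cost=50, card=50
  {D}: scan cost=150, card=150
  {B}: scan cost=60, card=60
  {C}: scan cost=200, card=200
  {AD}: card=1250; try (A,hash)→900, (D,merge)→1750, (A,merge)→1850, (D,hash)→2500, (D,nl)→7550, (A,nl)→7650; best=900 via (A,hash)
  {AB}: card=300; try (B,nl_idx)→650, (A,hash)→720, (B,hash)→820, (B,merge)→820, (A,merge)→830, (B,nl)→3050 …(+1); best=650 via (B,nl_idx)
  {AC}: card=200; try (C,nl_idx)→650, (A,hash)→1000, (C,merge)→2200, (A,merge)→2350, (C,hash)→3300, (C,nl)→10050 …(+1); best=650 via (C,nl_idx)
  {BD}: card=120; try (B,hash)→1020, (B,nl_idx)→1170, (D,merge)→1830, (B,merge)→1920, (D,hash)→2520, (D,nl)→9060 …(+1); best=1020 via (B,hash)
  {CD}: card=3000; try (D,hash)→2800, (C,merge)→3300, (D,merge)→3350, (C,hash)→3500, (C,nl_idx)→4350, (C,nl)→30150 …(+1); best=2800 via (D,hash)
  {BC}: card=600; try (B,hash)→1120, (C,nl_idx)→1140, (B,nl_idx)→2000, (C,merge)→2280, (B,merge)→2420, (C,hash)→3320 …(+2); best=1120 via (B,hash)
  {ABD}: card=100; try (A,hash)→1740, (A,merge)→2330, (B,hash)→2870, (D,hash)→3350, (D,merge)→5000, (A,nl)→7020 …(+4); best=1740 via (A,hash)
  {ACD}: card=500; try (D,hash)→3250, (D,merge)→3800, (C,hash)→5350, (A,hash)→6400, (C,nl_idx)→11400, (C,merge)→17700 …(+4); best=3250 via (D,hash)
  {ABC}: card=60; try (B,hash)→1570, (B,nl_idx)→1910, (A,hash)→2320, (B,merge)→2870, (C,nl_idx)→3110, (C,hash)→4150 …(+5); best=1570 via (B,hash)
  {BCD}: card=120; try (C,nl_idx)→2100, (C,merge)→3780, (D,hash)→4120, (C,hash)→4340, (B,hash)→6520, (D,merge)→9070 …(+5); best=2100 via (C,nl_idx)
  {ABCD}: card=2; try (C,nl_idx)→2542, (A,hash)→2820, (D,merge)→3340, (A,merge)→3410, (D,hash)→4030, (C,merge)→4340 …(+8); best=2542 via (C,nl_idx)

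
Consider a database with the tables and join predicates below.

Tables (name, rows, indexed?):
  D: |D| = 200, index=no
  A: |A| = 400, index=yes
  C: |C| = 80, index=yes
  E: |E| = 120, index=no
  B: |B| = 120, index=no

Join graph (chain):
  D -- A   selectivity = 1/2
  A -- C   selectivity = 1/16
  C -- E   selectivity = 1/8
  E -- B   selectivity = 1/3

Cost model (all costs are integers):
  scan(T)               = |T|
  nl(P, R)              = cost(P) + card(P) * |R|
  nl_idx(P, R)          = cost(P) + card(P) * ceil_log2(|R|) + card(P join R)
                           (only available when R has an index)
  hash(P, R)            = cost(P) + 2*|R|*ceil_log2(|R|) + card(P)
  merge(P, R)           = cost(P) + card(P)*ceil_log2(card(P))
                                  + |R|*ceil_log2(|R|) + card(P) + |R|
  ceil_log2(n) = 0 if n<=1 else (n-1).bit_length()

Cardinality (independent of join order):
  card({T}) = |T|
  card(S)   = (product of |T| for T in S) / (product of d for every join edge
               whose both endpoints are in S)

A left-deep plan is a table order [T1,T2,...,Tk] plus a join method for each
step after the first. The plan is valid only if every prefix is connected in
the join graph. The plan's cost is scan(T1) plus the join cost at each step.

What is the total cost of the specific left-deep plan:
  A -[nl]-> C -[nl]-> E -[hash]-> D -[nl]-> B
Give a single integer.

360305600

step 1: scan A: cost=400, card=400
step 2: join C via nl
    card(P join C) = 400*80/(16) = 2000
    cost = 400 + 400*80 = 32400
step 3: join E via nl
    card(P join E) = 2000*120/(8) = 30000
    cost = 32400 + 2000*120 = 272400
step 4: join D via hash
    card(P join D) = 30000*200/(2) = 3000000
    cost = 272400 + 2*200*8 + 30000 = 305600
step 5: join B via nl
    card(P join B) = 3000000*120/(3) = 120000000
    cost = 305600 + 3000000*120 = 360305600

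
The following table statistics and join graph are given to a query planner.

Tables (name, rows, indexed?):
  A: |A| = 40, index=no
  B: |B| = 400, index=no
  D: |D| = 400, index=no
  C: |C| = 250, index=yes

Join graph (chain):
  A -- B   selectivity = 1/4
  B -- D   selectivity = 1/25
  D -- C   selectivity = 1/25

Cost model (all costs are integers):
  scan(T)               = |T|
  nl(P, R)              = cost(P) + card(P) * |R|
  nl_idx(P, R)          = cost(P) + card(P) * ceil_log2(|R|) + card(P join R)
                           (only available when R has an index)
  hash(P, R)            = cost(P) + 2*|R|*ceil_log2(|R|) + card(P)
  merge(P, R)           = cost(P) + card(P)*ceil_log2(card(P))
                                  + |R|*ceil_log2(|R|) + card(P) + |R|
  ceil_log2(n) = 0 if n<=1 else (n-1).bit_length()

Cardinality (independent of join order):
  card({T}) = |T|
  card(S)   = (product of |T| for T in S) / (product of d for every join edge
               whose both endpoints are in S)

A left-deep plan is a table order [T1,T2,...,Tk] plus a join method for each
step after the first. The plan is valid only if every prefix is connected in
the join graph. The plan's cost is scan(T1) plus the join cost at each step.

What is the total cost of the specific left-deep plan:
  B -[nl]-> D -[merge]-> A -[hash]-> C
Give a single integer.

step 1: scan B: cost=400, card=400
step 2: join D via nl
    card(P join D) = 400*400/(25) = 6400
    cost = 400 + 400*400 = 160400
step 3: join A via merge
    card(P join A) = 6400*40/(4) = 64000
    cost = 160400 + 6400*13 + 40*6 + 6400 + 40 = 250280
step 4: join C via hash
    card(P join C) = 64000*250/(25) = 640000
    cost = 250280 + 2*250*8 + 64000 = 318280

318280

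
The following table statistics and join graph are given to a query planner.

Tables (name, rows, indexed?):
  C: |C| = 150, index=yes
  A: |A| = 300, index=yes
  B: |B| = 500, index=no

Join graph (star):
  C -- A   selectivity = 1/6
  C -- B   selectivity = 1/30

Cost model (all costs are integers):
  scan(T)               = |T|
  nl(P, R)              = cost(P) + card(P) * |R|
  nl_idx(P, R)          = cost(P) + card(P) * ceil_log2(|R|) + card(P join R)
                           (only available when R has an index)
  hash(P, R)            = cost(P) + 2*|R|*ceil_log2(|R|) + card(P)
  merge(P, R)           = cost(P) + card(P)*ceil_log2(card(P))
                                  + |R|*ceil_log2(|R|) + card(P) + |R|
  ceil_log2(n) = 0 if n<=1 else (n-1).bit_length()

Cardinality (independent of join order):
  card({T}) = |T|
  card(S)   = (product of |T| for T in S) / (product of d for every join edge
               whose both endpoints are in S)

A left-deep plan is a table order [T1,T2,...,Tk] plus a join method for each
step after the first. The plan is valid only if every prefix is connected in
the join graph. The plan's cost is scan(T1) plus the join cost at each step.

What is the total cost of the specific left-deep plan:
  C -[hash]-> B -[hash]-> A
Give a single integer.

step 1: scan C: cost=150, card=150
step 2: join B via hash
    card(P join B) = 150*500/(30) = 2500
    cost = 150 + 2*500*9 + 150 = 9300
step 3: join A via hash
    card(P join A) = 2500*300/(6) = 125000
    cost = 9300 + 2*300*9 + 2500 = 17200

17200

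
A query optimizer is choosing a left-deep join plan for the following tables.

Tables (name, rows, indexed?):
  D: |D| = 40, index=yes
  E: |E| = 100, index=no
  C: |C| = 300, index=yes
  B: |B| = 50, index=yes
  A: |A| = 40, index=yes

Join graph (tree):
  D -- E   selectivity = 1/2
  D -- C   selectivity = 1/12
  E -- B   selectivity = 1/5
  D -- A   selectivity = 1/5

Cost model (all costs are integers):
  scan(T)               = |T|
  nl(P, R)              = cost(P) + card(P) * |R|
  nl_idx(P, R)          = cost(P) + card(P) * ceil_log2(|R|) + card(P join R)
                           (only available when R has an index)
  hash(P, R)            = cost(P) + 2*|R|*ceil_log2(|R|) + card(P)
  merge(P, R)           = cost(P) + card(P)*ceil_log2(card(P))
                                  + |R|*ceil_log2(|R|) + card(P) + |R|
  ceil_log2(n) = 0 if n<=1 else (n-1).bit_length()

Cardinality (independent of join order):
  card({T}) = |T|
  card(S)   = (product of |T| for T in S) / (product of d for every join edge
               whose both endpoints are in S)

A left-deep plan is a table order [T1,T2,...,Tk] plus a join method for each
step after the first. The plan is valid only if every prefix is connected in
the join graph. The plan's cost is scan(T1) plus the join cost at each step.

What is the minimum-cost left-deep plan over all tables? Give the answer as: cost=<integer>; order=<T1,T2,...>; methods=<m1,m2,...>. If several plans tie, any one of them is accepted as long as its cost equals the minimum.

cost=184280; order=A,D,E,B,C; methods=hash,hash,hash,hash

Selinger DP (subsets sized 1..n):
  {D}: scan cost=40, card=40
  {E}: scan cost=100, card=100
  {C}: scan cost=300, card=300
  {B}: scan cost=50, card=50
  {A}: scan cost=40, card=40
  {DE}: card=2000; try (D,hash)→680, (E,merge)→1120, (D,merge)→1180, (E,hash)→1480, (D,nl_idx)→2700, (E,nl)→4040 …(+1); best=680 via (D,hash)
  {CD}: card=1000; try (D,hash)→1080, (C,nl_idx)→1400, (D,nl_idx)→3100, (C,merge)→3320, (D,merge)→3580, (C,hash)→5480 …(+2); best=1080 via (D,hash)
  {AD}: card=320; try (D,hash)→560, (A,hash)→560, (D,merge)→600, (D,nl_idx)→600, (A,merge)→600, (A,nl_idx)→600 …(+2); best=560 via (D,hash)
  {BE}: card=1000; try (B,hash)→800, (E,merge)→1200, (B,merge)→1250, (E,hash)→1500, (B,nl_idx)→1700, (E,nl)→5050 …(+1); best=800 via (B,hash)
  {CDE}: card=50000; try (E,hash)→3480, (C,hash)→8080, (E,merge)→12880, (C,merge)→27680, (C,nl_idx)→68680, (E,nl)→101080 …(+1); best=3480 via (E,hash)
  {BDE}: card=20000; try (D,hash)→2280, (B,hash)→3280, (D,merge)→12080, (B,merge)→25030, (D,nl_idx)→26800, (B,nl_idx)→32680 …(+2); best=2280 via (D,hash)
  {ADE}: card=16000; try (E,hash)→2280, (A,hash)→3160, (E,merge)→4560, (A,merge)→24960, (A,nl_idx)→28680, (E,nl)→32560 …(+1); best=2280 via (E,hash)
  {ACD}: card=8000; try (A,hash)→2560, (C,hash)→6280, (C,merge)→6760, (C,nl_idx)→11440, (A,merge)→12360, (A,nl_idx)→15080 …(+2); best=2560 via (A,hash)
  {BCDE}: card=500000; try (C,hash)→27680, (B,hash)→54080, (C,merge)→325280, (C,nl_idx)→682280, (B,nl_idx)→803480, (B,merge)→853830 …(+2); best=27680 via (C,hash)
  {ACDE}: card=400000; try (E,hash)→11960, (C,hash)→23680, (A,hash)→53960, (E,merge)→115360, (C,merge)→245280, (C,nl_idx)→546280 …(+5); best=11960 via (E,hash)
  {ABDE}: card=160000; try (B,hash)→18880, (A,hash)→22760, (B,merge)→242630, (B,nl_idx)→258280, (A,nl_idx)→282280, (A,merge)→322560 …(+2); best=18880 via (B,hash)
  {ABCDE}: card=4000000; try (C,hash)→184280, (B,hash)→412560, (A,hash)→528160, (C,merge)→3061880, (C,nl_idx)→5458880, (B,nl_idx)→6411960 …(+6); best=184280 via (C,hash)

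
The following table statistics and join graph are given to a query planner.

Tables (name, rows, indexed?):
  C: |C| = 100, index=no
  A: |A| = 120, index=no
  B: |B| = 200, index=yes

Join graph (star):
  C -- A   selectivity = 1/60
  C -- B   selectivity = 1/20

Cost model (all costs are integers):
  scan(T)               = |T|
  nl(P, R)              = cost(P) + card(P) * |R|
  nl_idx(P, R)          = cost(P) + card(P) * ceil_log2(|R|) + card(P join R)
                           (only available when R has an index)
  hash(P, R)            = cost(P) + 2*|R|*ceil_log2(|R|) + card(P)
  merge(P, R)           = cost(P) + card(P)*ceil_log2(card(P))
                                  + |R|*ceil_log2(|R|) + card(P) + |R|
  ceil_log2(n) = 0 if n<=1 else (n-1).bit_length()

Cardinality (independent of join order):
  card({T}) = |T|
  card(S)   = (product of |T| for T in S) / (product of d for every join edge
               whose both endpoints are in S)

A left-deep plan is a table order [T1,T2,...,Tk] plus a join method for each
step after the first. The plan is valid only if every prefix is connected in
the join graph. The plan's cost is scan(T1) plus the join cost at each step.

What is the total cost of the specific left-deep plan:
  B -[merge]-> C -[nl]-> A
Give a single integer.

step 1: scan B: cost=200, card=200
step 2: join C via merge
    card(P join C) = 200*100/(20) = 1000
    cost = 200 + 200*8 + 100*7 + 200 + 100 = 2800
step 3: join A via nl
    card(P join A) = 1000*120/(60) = 2000
    cost = 2800 + 1000*120 = 122800

122800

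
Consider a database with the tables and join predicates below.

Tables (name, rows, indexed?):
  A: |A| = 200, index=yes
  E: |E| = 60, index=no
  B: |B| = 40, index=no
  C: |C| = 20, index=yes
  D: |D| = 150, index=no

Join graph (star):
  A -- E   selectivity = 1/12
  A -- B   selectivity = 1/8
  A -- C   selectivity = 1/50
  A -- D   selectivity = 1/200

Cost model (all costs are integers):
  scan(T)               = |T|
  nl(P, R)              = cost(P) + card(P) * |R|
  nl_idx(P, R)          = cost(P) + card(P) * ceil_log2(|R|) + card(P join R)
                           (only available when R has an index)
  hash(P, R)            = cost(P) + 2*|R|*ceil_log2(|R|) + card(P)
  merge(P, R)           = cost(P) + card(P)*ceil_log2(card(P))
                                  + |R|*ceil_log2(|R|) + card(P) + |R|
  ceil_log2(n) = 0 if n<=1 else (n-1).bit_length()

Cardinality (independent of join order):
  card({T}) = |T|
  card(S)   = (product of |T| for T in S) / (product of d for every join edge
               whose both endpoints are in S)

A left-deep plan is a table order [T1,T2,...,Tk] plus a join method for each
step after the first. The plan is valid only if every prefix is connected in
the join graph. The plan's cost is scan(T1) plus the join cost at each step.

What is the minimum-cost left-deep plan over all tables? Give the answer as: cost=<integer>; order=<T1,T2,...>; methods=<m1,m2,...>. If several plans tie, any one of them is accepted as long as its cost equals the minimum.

cost=3410; order=D,A,C,B,E; methods=nl_idx,hash,hash,hash

Selinger DP (subsets sized 1..n):
  {A}: scan cost=200, card=200
  {E}: scan cost=60, card=60
  {B}: scan cost=40, card=40
  {C}: scan cost=20, card=20
  {D}: scan cost=150, card=150
  {AE}: card=1000; try (E,hash)→1120, (A,nl_idx)→1540, (A,merge)→2280, (E,merge)→2420, (A,hash)→3320, (A,nl)→12060 …(+1); best=1120 via (E,hash)
  {AB}: card=1000; try (B,hash)→880, (A,nl_idx)→1360, (A,merge)→2120, (B,merge)→2280, (A,hash)→3280, (A,nl)→8040 …(+1); best=880 via (B,hash)
  {AC}: card=80; try (A,nl_idx)→260, (C,hash)→600, (C,nl_idx)→1280, (A,merge)→1940, (C,merge)→2120, (A,hash)→3240 …(+2); best=260 via (A,nl_idx)
  {AD}: card=150; try (A,nl_idx)→1500, (D,hash)→2800, (A,merge)→3300, (D,merge)→3350, (A,hash)→3500, (A,nl)→30150 …(+1); best=1500 via (A,nl_idx)
  {ABE}: card=5000; try (E,hash)→2600, (B,hash)→2600, (E,merge)→12300, (B,merge)→12400, (B,nl)→41120, (E,nl)→60880; best=2600 via (E,hash)
  {ACE}: card=400; try (E,hash)→1060, (E,merge)→1320, (C,hash)→2320, (E,nl)→5060, (C,nl_idx)→6520, (C,merge)→12240 …(+1); best=1060 via (E,hash)
  {ADE}: card=750; try (E,hash)→2370, (E,merge)→3270, (D,hash)→4520, (E,nl)→10500, (D,merge)→13470, (D,nl)→151120; best=2370 via (E,hash)
  {ABC}: card=400; try (B,hash)→820, (B,merge)→1180, (C,hash)→2080, (B,nl)→3460, (C,nl_idx)→6280, (C,merge)→12000 …(+1); best=820 via (B,hash)
  {ABD}: card=750; try (B,hash)→2130, (B,merge)→3130, (D,hash)→4280, (B,nl)→7500, (D,merge)→13230, (D,nl)→150880; best=2130 via (B,hash)
  {ACD}: card=60; try (C,hash)→1850, (D,merge)→2250, (C,nl_idx)→2310, (D,hash)→2740, (C,merge)→2970, (C,nl)→4500 …(+1); best=1850 via (C,hash)
  {ABCE}: card=2000; try (E,hash)→1940, (B,hash)→1940, (E,merge)→5240, (B,merge)→5340, (C,hash)→7800, (B,nl)→17060 …(+4); best=1940 via (E,hash)
  {ABDE}: card=3750; try (E,hash)→3600, (B,hash)→3600, (D,hash)→10000, (E,merge)→10800, (B,merge)→10900, (B,nl)→32370 …(+3); best=3600 via (E,hash)
  {ACDE}: card=300; try (E,hash)→2630, (E,merge)→2690, (C,hash)→3320, (D,hash)→3860, (E,nl)→5450, (D,merge)→6410 …(+4); best=2630 via (E,hash)
  {ABCD}: card=300; try (B,hash)→2390, (B,merge)→2550, (C,hash)→3080, (D,hash)→3620, (B,nl)→4250, (D,merge)→6170 …(+4); best=2390 via (B,hash)
  {ABCDE}: card=1500; try (E,hash)→3410, (B,hash)→3410, (E,merge)→5810, (B,merge)→5910, (D,hash)→6340, (C,hash)→7550 …(+7); best=3410 via (E,hash)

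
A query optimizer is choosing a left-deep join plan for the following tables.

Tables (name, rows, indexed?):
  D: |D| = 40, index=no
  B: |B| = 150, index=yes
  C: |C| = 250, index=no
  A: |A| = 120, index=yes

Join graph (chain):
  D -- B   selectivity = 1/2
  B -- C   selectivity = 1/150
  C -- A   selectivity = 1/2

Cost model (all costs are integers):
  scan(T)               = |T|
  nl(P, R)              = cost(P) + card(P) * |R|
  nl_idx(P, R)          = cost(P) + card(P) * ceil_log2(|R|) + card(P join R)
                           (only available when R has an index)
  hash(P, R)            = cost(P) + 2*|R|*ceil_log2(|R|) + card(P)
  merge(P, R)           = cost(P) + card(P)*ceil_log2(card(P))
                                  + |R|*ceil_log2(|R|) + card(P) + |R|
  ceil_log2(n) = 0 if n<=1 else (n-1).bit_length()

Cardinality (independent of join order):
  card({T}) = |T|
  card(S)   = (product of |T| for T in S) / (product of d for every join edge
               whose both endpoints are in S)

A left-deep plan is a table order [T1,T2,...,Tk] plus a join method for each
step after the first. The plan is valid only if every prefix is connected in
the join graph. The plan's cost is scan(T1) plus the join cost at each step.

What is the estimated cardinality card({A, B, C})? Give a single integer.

15000

Tables in S: A(120), B(150), C(250)
Edges inside S: B-C(d=150), C-A(d=2)
numerator = 120 * 150 * 250 = 4500000
denominator = 150 * 2 = 300
card(S) = 4500000 / 300 = 15000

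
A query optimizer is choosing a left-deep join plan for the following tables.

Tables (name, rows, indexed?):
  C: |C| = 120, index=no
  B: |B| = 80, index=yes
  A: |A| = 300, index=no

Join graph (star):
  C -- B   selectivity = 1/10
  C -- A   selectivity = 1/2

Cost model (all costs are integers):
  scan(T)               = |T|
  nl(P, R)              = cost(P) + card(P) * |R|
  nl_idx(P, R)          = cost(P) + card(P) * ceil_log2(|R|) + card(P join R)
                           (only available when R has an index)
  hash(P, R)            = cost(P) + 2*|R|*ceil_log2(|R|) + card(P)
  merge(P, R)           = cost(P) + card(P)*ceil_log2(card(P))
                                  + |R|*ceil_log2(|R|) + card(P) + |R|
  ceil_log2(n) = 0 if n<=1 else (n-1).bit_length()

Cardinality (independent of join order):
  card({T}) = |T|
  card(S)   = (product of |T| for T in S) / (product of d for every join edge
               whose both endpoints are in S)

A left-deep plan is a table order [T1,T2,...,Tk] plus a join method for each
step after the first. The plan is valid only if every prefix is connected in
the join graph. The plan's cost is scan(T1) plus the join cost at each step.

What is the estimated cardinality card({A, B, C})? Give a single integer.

Tables in S: A(300), B(80), C(120)
Edges inside S: C-B(d=10), C-A(d=2)
numerator = 300 * 80 * 120 = 2880000
denominator = 10 * 2 = 20
card(S) = 2880000 / 20 = 144000

144000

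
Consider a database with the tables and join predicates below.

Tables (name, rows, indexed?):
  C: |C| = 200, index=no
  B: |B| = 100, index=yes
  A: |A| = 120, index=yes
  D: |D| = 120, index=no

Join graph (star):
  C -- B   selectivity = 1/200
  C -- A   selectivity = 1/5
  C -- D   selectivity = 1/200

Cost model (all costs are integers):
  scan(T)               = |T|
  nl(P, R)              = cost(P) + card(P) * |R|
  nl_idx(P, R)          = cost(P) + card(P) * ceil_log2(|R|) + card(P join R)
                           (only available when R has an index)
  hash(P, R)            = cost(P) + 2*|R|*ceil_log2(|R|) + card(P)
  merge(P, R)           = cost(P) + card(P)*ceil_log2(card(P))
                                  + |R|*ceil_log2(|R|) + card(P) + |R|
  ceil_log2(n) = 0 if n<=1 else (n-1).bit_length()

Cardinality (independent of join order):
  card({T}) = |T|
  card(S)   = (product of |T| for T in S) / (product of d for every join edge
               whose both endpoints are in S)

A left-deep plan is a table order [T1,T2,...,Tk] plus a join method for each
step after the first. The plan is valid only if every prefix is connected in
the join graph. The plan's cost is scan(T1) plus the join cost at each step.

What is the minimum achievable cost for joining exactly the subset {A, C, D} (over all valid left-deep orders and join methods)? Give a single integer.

Selinger DP over subsets of {A,C,D}:
  {C}: scan cost=200, card=200
  {A}: scan cost=120, card=120
  {D}: scan cost=120, card=120
  {AC}: card=4800; try (A,hash)→2080, (C,merge)→2880, (A,merge)→2960, (C,hash)→3440, (A,nl_idx)→6400, (C,nl)→24120 …(+1); best=2080 via (A,hash)
  {CD}: card=120; try (D,hash)→2080, (C,merge)→2880, (D,merge)→2960, (C,hash)→3440, (C,nl)→24120, (D,nl)→24200; best=2080 via (D,hash)
  {ACD}: card=2880; try (A,hash)→3880, (A,merge)→4000, (A,nl_idx)→5800, (D,hash)→8560, (A,nl)→16480, (D,merge)→70240 …(+1); best=3880 via (A,hash)

3880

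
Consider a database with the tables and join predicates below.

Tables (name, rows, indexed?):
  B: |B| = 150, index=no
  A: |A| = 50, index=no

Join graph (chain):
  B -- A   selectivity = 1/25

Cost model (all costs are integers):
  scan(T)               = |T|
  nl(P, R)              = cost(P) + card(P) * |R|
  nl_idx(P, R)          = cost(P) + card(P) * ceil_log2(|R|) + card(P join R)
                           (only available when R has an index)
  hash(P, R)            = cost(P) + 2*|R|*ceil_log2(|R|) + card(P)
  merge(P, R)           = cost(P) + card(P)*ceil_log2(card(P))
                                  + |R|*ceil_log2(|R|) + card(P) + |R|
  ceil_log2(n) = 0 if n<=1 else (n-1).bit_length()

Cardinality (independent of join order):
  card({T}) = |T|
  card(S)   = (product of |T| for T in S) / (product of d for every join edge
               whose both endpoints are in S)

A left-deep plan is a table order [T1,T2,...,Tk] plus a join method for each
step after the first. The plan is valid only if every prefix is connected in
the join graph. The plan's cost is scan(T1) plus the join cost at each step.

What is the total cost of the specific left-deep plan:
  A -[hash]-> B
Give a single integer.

step 1: scan A: cost=50, card=50
step 2: join B via hash
    card(P join B) = 50*150/(25) = 300
    cost = 50 + 2*150*8 + 50 = 2500

2500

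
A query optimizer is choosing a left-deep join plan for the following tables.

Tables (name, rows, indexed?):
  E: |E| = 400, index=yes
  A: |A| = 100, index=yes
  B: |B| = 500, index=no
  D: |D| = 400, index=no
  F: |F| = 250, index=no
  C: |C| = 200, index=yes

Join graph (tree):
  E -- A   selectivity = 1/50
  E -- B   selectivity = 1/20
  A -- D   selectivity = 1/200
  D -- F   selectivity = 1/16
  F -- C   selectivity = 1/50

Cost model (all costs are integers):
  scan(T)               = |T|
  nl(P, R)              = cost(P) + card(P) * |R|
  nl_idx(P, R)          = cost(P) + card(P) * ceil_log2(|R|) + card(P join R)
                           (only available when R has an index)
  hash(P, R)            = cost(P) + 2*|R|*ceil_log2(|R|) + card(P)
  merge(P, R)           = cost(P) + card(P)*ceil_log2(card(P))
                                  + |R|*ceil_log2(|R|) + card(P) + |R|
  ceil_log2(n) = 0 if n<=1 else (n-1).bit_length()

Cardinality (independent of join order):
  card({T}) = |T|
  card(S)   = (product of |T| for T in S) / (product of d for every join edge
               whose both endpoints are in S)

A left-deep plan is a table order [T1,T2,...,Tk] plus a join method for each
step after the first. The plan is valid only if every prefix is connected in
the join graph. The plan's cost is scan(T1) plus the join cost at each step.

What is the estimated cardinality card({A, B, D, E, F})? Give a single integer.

Tables in S: A(100), B(500), D(400), E(400), F(250)
Edges inside S: E-A(d=50), E-B(d=20), A-D(d=200), D-F(d=16)
numerator = 100 * 500 * 400 * 400 * 250 = 2000000000000
denominator = 50 * 20 * 200 * 16 = 3200000
card(S) = 2000000000000 / 3200000 = 625000

625000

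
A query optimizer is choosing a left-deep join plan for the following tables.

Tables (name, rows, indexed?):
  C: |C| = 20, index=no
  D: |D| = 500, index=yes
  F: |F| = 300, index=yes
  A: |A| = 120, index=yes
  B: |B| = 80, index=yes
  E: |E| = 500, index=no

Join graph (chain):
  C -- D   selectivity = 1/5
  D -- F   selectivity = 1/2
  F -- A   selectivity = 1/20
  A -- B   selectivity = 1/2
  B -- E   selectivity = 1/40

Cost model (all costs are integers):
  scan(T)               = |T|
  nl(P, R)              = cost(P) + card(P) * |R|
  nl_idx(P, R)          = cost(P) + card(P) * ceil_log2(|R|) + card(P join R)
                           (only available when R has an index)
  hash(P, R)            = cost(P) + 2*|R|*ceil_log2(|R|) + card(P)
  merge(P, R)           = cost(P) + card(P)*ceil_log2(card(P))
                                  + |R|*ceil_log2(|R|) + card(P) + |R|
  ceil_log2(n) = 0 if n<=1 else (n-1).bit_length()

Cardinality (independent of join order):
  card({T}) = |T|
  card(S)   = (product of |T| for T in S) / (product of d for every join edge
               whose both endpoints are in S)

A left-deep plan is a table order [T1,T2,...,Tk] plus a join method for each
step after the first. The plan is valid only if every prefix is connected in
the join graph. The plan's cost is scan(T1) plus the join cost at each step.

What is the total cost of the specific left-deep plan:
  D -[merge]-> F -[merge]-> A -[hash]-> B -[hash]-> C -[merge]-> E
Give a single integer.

2035815780

step 1: scan D: cost=500, card=500
step 2: join F via merge
    card(P join F) = 500*300/(2) = 75000
    cost = 500 + 500*9 + 300*9 + 500 + 300 = 8500
step 3: join A via merge
    card(P join A) = 75000*120/(20) = 450000
    cost = 8500 + 75000*17 + 120*7 + 75000 + 120 = 1359460
step 4: join B via hash
    card(P join B) = 450000*80/(2) = 18000000
    cost = 1359460 + 2*80*7 + 450000 = 1810580
step 5: join C via hash
    card(P join C) = 18000000*20/(5) = 72000000
    cost = 1810580 + 2*20*5 + 18000000 = 19810780
step 6: join E via merge
    card(P join E) = 72000000*500/(40) = 900000000
    cost = 19810780 + 72000000*27 + 500*9 + 72000000 + 500 = 2035815780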